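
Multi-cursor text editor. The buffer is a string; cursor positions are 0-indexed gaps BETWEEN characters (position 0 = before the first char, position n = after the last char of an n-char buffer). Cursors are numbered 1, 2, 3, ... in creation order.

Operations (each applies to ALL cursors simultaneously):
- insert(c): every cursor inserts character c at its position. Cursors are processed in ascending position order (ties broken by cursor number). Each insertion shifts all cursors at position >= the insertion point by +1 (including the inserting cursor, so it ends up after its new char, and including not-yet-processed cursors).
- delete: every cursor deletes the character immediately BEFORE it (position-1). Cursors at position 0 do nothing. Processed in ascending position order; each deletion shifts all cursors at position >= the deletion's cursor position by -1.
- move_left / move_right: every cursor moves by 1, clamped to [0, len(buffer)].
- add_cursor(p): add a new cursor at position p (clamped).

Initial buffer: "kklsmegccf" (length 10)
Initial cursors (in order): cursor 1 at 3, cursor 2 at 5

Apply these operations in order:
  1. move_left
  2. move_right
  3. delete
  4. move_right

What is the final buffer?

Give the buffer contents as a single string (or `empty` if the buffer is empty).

After op 1 (move_left): buffer="kklsmegccf" (len 10), cursors c1@2 c2@4, authorship ..........
After op 2 (move_right): buffer="kklsmegccf" (len 10), cursors c1@3 c2@5, authorship ..........
After op 3 (delete): buffer="kksegccf" (len 8), cursors c1@2 c2@3, authorship ........
After op 4 (move_right): buffer="kksegccf" (len 8), cursors c1@3 c2@4, authorship ........

Answer: kksegccf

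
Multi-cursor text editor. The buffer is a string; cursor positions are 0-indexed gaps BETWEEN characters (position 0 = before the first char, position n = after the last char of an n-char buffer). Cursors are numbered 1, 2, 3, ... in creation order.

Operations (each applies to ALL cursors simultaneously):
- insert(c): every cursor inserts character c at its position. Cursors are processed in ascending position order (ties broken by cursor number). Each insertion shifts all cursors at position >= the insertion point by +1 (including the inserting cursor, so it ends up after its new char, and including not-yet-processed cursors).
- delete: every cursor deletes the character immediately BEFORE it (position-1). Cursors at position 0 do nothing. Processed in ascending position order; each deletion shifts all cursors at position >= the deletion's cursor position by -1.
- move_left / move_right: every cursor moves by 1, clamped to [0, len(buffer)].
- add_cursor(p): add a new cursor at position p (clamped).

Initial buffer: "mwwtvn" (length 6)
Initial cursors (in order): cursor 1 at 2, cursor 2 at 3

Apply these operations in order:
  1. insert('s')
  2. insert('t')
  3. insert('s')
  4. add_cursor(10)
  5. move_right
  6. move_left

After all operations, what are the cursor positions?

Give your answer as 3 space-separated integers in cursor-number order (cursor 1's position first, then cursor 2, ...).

After op 1 (insert('s')): buffer="mwswstvn" (len 8), cursors c1@3 c2@5, authorship ..1.2...
After op 2 (insert('t')): buffer="mwstwsttvn" (len 10), cursors c1@4 c2@7, authorship ..11.22...
After op 3 (insert('s')): buffer="mwstswststvn" (len 12), cursors c1@5 c2@9, authorship ..111.222...
After op 4 (add_cursor(10)): buffer="mwstswststvn" (len 12), cursors c1@5 c2@9 c3@10, authorship ..111.222...
After op 5 (move_right): buffer="mwstswststvn" (len 12), cursors c1@6 c2@10 c3@11, authorship ..111.222...
After op 6 (move_left): buffer="mwstswststvn" (len 12), cursors c1@5 c2@9 c3@10, authorship ..111.222...

Answer: 5 9 10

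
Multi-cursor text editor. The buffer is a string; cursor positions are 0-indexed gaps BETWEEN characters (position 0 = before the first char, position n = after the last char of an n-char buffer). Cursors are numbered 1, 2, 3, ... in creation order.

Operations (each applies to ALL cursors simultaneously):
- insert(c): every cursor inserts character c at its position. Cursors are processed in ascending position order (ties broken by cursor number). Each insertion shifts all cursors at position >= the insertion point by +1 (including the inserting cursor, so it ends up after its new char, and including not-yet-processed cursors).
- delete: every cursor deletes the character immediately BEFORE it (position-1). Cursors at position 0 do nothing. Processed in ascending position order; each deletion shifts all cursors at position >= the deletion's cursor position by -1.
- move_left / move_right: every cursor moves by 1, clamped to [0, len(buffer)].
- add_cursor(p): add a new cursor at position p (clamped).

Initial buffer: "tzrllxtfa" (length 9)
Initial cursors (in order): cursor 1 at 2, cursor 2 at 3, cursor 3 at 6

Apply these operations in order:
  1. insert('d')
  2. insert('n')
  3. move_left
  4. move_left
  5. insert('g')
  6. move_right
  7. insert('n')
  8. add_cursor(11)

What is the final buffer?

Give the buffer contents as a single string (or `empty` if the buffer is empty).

After op 1 (insert('d')): buffer="tzdrdllxdtfa" (len 12), cursors c1@3 c2@5 c3@9, authorship ..1.2...3...
After op 2 (insert('n')): buffer="tzdnrdnllxdntfa" (len 15), cursors c1@4 c2@7 c3@12, authorship ..11.22...33...
After op 3 (move_left): buffer="tzdnrdnllxdntfa" (len 15), cursors c1@3 c2@6 c3@11, authorship ..11.22...33...
After op 4 (move_left): buffer="tzdnrdnllxdntfa" (len 15), cursors c1@2 c2@5 c3@10, authorship ..11.22...33...
After op 5 (insert('g')): buffer="tzgdnrgdnllxgdntfa" (len 18), cursors c1@3 c2@7 c3@13, authorship ..111.222...333...
After op 6 (move_right): buffer="tzgdnrgdnllxgdntfa" (len 18), cursors c1@4 c2@8 c3@14, authorship ..111.222...333...
After op 7 (insert('n')): buffer="tzgdnnrgdnnllxgdnntfa" (len 21), cursors c1@5 c2@10 c3@17, authorship ..1111.2222...3333...
After op 8 (add_cursor(11)): buffer="tzgdnnrgdnnllxgdnntfa" (len 21), cursors c1@5 c2@10 c4@11 c3@17, authorship ..1111.2222...3333...

Answer: tzgdnnrgdnnllxgdnntfa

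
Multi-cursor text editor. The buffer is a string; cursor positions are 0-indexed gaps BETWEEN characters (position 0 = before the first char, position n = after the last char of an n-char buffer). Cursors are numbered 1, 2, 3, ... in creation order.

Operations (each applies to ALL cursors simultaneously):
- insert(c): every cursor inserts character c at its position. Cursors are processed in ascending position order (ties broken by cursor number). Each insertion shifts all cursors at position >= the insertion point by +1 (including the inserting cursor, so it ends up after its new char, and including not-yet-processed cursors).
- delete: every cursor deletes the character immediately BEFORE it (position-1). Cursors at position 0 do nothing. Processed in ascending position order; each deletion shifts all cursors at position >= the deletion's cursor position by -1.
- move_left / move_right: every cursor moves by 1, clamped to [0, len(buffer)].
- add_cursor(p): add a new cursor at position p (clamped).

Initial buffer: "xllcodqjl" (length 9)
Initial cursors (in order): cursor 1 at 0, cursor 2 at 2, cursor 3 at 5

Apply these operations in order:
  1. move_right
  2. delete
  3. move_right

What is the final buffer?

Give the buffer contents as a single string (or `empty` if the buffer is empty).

After op 1 (move_right): buffer="xllcodqjl" (len 9), cursors c1@1 c2@3 c3@6, authorship .........
After op 2 (delete): buffer="lcoqjl" (len 6), cursors c1@0 c2@1 c3@3, authorship ......
After op 3 (move_right): buffer="lcoqjl" (len 6), cursors c1@1 c2@2 c3@4, authorship ......

Answer: lcoqjl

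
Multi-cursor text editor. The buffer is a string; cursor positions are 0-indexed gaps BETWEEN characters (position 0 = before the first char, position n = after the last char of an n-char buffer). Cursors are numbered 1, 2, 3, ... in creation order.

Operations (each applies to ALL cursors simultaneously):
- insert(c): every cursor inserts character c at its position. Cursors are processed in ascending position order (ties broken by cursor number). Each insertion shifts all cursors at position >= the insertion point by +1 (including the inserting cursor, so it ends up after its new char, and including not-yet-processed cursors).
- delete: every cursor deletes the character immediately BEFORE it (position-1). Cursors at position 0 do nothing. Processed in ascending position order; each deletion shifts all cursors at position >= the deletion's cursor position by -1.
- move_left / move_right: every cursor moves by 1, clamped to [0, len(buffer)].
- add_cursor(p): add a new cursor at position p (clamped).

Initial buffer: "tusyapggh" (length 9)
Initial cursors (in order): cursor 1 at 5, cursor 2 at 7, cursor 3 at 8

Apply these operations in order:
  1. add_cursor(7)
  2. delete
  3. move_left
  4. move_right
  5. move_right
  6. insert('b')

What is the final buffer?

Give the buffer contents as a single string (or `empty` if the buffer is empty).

After op 1 (add_cursor(7)): buffer="tusyapggh" (len 9), cursors c1@5 c2@7 c4@7 c3@8, authorship .........
After op 2 (delete): buffer="tusyh" (len 5), cursors c1@4 c2@4 c3@4 c4@4, authorship .....
After op 3 (move_left): buffer="tusyh" (len 5), cursors c1@3 c2@3 c3@3 c4@3, authorship .....
After op 4 (move_right): buffer="tusyh" (len 5), cursors c1@4 c2@4 c3@4 c4@4, authorship .....
After op 5 (move_right): buffer="tusyh" (len 5), cursors c1@5 c2@5 c3@5 c4@5, authorship .....
After op 6 (insert('b')): buffer="tusyhbbbb" (len 9), cursors c1@9 c2@9 c3@9 c4@9, authorship .....1234

Answer: tusyhbbbb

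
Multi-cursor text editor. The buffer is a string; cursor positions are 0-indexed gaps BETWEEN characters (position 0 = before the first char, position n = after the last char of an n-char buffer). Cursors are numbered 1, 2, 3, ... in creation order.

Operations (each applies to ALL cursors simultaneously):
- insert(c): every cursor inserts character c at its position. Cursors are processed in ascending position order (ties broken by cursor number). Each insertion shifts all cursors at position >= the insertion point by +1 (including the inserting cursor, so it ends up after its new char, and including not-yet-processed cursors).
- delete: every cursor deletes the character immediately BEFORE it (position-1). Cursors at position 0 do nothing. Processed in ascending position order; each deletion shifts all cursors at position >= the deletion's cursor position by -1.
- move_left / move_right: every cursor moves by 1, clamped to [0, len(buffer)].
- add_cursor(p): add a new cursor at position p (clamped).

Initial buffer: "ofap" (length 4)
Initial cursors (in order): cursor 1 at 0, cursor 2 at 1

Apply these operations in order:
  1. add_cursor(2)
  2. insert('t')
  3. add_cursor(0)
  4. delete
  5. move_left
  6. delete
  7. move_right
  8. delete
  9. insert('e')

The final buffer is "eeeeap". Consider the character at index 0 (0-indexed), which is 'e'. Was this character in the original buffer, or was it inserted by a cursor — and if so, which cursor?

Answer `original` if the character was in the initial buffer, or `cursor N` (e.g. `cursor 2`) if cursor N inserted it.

Answer: cursor 1

Derivation:
After op 1 (add_cursor(2)): buffer="ofap" (len 4), cursors c1@0 c2@1 c3@2, authorship ....
After op 2 (insert('t')): buffer="totftap" (len 7), cursors c1@1 c2@3 c3@5, authorship 1.2.3..
After op 3 (add_cursor(0)): buffer="totftap" (len 7), cursors c4@0 c1@1 c2@3 c3@5, authorship 1.2.3..
After op 4 (delete): buffer="ofap" (len 4), cursors c1@0 c4@0 c2@1 c3@2, authorship ....
After op 5 (move_left): buffer="ofap" (len 4), cursors c1@0 c2@0 c4@0 c3@1, authorship ....
After op 6 (delete): buffer="fap" (len 3), cursors c1@0 c2@0 c3@0 c4@0, authorship ...
After op 7 (move_right): buffer="fap" (len 3), cursors c1@1 c2@1 c3@1 c4@1, authorship ...
After op 8 (delete): buffer="ap" (len 2), cursors c1@0 c2@0 c3@0 c4@0, authorship ..
After op 9 (insert('e')): buffer="eeeeap" (len 6), cursors c1@4 c2@4 c3@4 c4@4, authorship 1234..
Authorship (.=original, N=cursor N): 1 2 3 4 . .
Index 0: author = 1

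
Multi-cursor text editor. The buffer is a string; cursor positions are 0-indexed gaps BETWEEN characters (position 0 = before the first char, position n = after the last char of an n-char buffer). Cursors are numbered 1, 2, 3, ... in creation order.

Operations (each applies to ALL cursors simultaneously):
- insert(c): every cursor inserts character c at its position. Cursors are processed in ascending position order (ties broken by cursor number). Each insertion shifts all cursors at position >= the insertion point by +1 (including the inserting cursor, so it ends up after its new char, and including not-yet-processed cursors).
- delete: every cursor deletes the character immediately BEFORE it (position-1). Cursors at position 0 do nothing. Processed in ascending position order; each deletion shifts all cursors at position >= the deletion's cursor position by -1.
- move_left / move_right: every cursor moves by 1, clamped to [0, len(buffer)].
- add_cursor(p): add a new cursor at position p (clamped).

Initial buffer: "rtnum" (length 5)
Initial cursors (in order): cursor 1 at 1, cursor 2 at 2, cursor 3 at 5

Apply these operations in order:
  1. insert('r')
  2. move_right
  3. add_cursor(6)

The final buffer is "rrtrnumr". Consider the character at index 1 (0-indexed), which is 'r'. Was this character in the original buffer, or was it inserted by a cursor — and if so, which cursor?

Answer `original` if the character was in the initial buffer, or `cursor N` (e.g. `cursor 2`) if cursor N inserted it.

After op 1 (insert('r')): buffer="rrtrnumr" (len 8), cursors c1@2 c2@4 c3@8, authorship .1.2...3
After op 2 (move_right): buffer="rrtrnumr" (len 8), cursors c1@3 c2@5 c3@8, authorship .1.2...3
After op 3 (add_cursor(6)): buffer="rrtrnumr" (len 8), cursors c1@3 c2@5 c4@6 c3@8, authorship .1.2...3
Authorship (.=original, N=cursor N): . 1 . 2 . . . 3
Index 1: author = 1

Answer: cursor 1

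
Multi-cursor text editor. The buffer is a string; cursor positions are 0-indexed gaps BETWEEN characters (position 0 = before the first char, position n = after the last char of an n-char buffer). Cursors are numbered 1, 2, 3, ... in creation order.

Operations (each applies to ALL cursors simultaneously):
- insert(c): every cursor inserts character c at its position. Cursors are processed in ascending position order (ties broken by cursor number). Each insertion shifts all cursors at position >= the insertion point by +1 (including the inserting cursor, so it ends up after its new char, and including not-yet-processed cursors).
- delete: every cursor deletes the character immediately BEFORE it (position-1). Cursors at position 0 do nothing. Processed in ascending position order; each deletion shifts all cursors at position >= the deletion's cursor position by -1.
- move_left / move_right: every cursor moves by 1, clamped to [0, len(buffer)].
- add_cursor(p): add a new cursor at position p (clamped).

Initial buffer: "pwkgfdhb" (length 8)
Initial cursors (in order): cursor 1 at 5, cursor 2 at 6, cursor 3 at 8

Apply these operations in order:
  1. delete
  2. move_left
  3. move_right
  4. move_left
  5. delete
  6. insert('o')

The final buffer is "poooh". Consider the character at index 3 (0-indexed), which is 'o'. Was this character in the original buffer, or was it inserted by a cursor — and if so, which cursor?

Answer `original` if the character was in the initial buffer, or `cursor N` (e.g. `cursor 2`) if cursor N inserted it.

Answer: cursor 3

Derivation:
After op 1 (delete): buffer="pwkgh" (len 5), cursors c1@4 c2@4 c3@5, authorship .....
After op 2 (move_left): buffer="pwkgh" (len 5), cursors c1@3 c2@3 c3@4, authorship .....
After op 3 (move_right): buffer="pwkgh" (len 5), cursors c1@4 c2@4 c3@5, authorship .....
After op 4 (move_left): buffer="pwkgh" (len 5), cursors c1@3 c2@3 c3@4, authorship .....
After op 5 (delete): buffer="ph" (len 2), cursors c1@1 c2@1 c3@1, authorship ..
After op 6 (insert('o')): buffer="poooh" (len 5), cursors c1@4 c2@4 c3@4, authorship .123.
Authorship (.=original, N=cursor N): . 1 2 3 .
Index 3: author = 3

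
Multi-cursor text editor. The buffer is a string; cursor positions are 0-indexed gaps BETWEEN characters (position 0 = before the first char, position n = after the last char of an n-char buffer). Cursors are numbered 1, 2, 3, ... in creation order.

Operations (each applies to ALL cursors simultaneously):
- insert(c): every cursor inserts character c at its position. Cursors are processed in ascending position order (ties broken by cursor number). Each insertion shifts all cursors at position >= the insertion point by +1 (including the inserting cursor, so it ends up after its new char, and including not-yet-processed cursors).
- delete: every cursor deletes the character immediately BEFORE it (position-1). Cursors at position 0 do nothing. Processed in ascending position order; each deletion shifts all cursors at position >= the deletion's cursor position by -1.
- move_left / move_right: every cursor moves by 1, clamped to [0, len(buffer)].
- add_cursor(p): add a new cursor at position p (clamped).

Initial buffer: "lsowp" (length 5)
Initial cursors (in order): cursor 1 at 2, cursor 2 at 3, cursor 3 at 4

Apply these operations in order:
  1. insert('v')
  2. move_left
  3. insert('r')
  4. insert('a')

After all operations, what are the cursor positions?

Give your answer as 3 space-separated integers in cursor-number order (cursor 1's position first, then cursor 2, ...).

Answer: 4 8 12

Derivation:
After op 1 (insert('v')): buffer="lsvovwvp" (len 8), cursors c1@3 c2@5 c3@7, authorship ..1.2.3.
After op 2 (move_left): buffer="lsvovwvp" (len 8), cursors c1@2 c2@4 c3@6, authorship ..1.2.3.
After op 3 (insert('r')): buffer="lsrvorvwrvp" (len 11), cursors c1@3 c2@6 c3@9, authorship ..11.22.33.
After op 4 (insert('a')): buffer="lsravoravwravp" (len 14), cursors c1@4 c2@8 c3@12, authorship ..111.222.333.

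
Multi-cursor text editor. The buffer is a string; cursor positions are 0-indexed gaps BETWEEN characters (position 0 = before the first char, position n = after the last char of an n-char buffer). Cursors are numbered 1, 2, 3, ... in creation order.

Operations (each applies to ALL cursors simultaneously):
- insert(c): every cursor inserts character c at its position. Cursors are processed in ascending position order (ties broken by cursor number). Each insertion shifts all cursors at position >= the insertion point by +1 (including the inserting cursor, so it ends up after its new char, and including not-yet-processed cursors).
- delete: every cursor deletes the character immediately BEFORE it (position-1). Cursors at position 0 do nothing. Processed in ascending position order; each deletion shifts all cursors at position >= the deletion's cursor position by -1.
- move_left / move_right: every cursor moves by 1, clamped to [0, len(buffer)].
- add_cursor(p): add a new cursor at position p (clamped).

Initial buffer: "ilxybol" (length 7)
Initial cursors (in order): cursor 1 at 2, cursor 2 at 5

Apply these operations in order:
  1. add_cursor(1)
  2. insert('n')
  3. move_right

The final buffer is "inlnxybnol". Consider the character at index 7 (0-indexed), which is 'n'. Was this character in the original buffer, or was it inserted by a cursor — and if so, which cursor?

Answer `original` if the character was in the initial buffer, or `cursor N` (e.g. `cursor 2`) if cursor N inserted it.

After op 1 (add_cursor(1)): buffer="ilxybol" (len 7), cursors c3@1 c1@2 c2@5, authorship .......
After op 2 (insert('n')): buffer="inlnxybnol" (len 10), cursors c3@2 c1@4 c2@8, authorship .3.1...2..
After op 3 (move_right): buffer="inlnxybnol" (len 10), cursors c3@3 c1@5 c2@9, authorship .3.1...2..
Authorship (.=original, N=cursor N): . 3 . 1 . . . 2 . .
Index 7: author = 2

Answer: cursor 2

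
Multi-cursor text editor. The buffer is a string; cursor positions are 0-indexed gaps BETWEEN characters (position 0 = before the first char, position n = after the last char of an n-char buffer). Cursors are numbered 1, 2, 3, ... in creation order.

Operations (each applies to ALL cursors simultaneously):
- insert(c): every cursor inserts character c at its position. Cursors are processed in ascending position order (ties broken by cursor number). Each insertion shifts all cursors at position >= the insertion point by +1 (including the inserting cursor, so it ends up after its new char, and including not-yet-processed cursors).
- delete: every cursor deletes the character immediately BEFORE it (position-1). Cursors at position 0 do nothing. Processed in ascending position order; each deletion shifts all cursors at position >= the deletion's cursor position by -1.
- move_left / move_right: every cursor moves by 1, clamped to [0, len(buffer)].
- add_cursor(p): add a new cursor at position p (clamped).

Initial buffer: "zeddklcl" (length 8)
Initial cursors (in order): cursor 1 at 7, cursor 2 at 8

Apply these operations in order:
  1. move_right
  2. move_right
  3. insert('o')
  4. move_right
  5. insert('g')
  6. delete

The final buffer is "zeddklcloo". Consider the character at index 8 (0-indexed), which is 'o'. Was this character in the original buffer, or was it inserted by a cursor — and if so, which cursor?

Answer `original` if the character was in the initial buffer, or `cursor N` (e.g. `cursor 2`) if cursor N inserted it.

Answer: cursor 1

Derivation:
After op 1 (move_right): buffer="zeddklcl" (len 8), cursors c1@8 c2@8, authorship ........
After op 2 (move_right): buffer="zeddklcl" (len 8), cursors c1@8 c2@8, authorship ........
After op 3 (insert('o')): buffer="zeddklcloo" (len 10), cursors c1@10 c2@10, authorship ........12
After op 4 (move_right): buffer="zeddklcloo" (len 10), cursors c1@10 c2@10, authorship ........12
After op 5 (insert('g')): buffer="zeddklcloogg" (len 12), cursors c1@12 c2@12, authorship ........1212
After op 6 (delete): buffer="zeddklcloo" (len 10), cursors c1@10 c2@10, authorship ........12
Authorship (.=original, N=cursor N): . . . . . . . . 1 2
Index 8: author = 1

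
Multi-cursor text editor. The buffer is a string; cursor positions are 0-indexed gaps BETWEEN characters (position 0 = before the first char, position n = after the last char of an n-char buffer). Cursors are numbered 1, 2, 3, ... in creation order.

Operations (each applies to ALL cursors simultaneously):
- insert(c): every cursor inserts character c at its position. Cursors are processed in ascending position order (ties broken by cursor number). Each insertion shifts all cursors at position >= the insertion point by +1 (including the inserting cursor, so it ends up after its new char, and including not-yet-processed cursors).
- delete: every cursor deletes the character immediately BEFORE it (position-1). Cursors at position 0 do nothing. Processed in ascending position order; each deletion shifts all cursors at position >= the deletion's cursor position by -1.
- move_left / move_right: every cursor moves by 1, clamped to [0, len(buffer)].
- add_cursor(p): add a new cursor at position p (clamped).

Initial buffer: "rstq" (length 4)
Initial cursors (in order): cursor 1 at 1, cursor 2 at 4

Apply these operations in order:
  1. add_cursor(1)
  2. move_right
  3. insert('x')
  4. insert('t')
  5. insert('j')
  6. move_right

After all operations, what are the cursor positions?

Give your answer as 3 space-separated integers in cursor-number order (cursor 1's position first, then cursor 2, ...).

After op 1 (add_cursor(1)): buffer="rstq" (len 4), cursors c1@1 c3@1 c2@4, authorship ....
After op 2 (move_right): buffer="rstq" (len 4), cursors c1@2 c3@2 c2@4, authorship ....
After op 3 (insert('x')): buffer="rsxxtqx" (len 7), cursors c1@4 c3@4 c2@7, authorship ..13..2
After op 4 (insert('t')): buffer="rsxxtttqxt" (len 10), cursors c1@6 c3@6 c2@10, authorship ..1313..22
After op 5 (insert('j')): buffer="rsxxttjjtqxtj" (len 13), cursors c1@8 c3@8 c2@13, authorship ..131313..222
After op 6 (move_right): buffer="rsxxttjjtqxtj" (len 13), cursors c1@9 c3@9 c2@13, authorship ..131313..222

Answer: 9 13 9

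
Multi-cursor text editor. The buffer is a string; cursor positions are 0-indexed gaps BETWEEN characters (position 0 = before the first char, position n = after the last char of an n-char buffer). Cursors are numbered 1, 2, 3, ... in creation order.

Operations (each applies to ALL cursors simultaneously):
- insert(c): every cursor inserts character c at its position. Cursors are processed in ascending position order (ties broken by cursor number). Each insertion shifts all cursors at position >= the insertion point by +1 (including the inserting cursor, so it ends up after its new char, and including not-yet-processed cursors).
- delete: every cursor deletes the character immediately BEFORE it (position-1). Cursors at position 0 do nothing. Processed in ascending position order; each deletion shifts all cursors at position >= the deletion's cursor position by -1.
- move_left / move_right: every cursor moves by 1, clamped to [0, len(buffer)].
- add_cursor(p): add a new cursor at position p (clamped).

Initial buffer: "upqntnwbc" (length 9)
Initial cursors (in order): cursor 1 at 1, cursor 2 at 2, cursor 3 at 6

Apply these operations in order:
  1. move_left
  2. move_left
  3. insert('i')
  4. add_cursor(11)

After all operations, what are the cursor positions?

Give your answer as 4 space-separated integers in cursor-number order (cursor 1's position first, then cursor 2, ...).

After op 1 (move_left): buffer="upqntnwbc" (len 9), cursors c1@0 c2@1 c3@5, authorship .........
After op 2 (move_left): buffer="upqntnwbc" (len 9), cursors c1@0 c2@0 c3@4, authorship .........
After op 3 (insert('i')): buffer="iiupqnitnwbc" (len 12), cursors c1@2 c2@2 c3@7, authorship 12....3.....
After op 4 (add_cursor(11)): buffer="iiupqnitnwbc" (len 12), cursors c1@2 c2@2 c3@7 c4@11, authorship 12....3.....

Answer: 2 2 7 11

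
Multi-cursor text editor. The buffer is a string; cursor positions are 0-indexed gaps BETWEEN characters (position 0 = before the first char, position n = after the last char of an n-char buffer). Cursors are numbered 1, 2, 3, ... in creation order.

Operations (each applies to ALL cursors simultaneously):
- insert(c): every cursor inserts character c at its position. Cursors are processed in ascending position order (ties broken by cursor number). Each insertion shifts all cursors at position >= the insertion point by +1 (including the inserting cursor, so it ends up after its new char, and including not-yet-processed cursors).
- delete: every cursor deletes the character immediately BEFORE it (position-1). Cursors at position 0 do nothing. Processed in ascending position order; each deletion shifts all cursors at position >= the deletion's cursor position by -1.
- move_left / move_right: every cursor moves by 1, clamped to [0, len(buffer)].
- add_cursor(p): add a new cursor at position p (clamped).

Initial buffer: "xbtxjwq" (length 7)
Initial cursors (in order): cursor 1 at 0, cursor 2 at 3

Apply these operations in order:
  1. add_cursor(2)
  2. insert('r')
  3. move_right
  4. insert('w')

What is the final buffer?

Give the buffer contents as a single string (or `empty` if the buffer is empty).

Answer: rxwbrtwrxwjwq

Derivation:
After op 1 (add_cursor(2)): buffer="xbtxjwq" (len 7), cursors c1@0 c3@2 c2@3, authorship .......
After op 2 (insert('r')): buffer="rxbrtrxjwq" (len 10), cursors c1@1 c3@4 c2@6, authorship 1..3.2....
After op 3 (move_right): buffer="rxbrtrxjwq" (len 10), cursors c1@2 c3@5 c2@7, authorship 1..3.2....
After op 4 (insert('w')): buffer="rxwbrtwrxwjwq" (len 13), cursors c1@3 c3@7 c2@10, authorship 1.1.3.32.2...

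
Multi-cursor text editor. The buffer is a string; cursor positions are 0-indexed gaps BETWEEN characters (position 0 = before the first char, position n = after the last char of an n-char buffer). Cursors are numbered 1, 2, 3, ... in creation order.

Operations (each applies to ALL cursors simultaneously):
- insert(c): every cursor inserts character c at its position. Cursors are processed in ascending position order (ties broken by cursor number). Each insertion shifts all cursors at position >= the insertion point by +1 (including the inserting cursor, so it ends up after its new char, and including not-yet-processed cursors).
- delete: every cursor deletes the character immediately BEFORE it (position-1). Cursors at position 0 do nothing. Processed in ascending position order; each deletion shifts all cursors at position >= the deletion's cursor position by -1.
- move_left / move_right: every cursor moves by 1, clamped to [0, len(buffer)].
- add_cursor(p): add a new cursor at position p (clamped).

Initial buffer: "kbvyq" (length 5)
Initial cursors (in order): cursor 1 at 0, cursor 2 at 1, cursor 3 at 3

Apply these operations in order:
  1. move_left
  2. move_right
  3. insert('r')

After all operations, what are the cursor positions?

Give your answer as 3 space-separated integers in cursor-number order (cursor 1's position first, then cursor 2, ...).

After op 1 (move_left): buffer="kbvyq" (len 5), cursors c1@0 c2@0 c3@2, authorship .....
After op 2 (move_right): buffer="kbvyq" (len 5), cursors c1@1 c2@1 c3@3, authorship .....
After op 3 (insert('r')): buffer="krrbvryq" (len 8), cursors c1@3 c2@3 c3@6, authorship .12..3..

Answer: 3 3 6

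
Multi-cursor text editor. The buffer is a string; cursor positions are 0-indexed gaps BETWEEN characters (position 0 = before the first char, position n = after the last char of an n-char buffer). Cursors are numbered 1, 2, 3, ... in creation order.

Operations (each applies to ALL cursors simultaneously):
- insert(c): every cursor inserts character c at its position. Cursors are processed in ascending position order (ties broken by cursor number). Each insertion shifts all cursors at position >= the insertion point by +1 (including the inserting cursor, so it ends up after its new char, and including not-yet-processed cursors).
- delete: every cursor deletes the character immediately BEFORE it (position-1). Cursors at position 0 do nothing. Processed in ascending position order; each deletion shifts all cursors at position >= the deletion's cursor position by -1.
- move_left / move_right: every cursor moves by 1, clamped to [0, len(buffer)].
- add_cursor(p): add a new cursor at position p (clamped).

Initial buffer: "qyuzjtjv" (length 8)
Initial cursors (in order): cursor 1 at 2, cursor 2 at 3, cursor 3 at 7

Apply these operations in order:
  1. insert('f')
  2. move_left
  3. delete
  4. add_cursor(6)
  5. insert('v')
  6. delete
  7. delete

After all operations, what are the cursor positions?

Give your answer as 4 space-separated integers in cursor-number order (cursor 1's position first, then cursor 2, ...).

Answer: 0 0 2 2

Derivation:
After op 1 (insert('f')): buffer="qyfufzjtjfv" (len 11), cursors c1@3 c2@5 c3@10, authorship ..1.2....3.
After op 2 (move_left): buffer="qyfufzjtjfv" (len 11), cursors c1@2 c2@4 c3@9, authorship ..1.2....3.
After op 3 (delete): buffer="qffzjtfv" (len 8), cursors c1@1 c2@2 c3@6, authorship .12...3.
After op 4 (add_cursor(6)): buffer="qffzjtfv" (len 8), cursors c1@1 c2@2 c3@6 c4@6, authorship .12...3.
After op 5 (insert('v')): buffer="qvfvfzjtvvfv" (len 12), cursors c1@2 c2@4 c3@10 c4@10, authorship .1122...343.
After op 6 (delete): buffer="qffzjtfv" (len 8), cursors c1@1 c2@2 c3@6 c4@6, authorship .12...3.
After op 7 (delete): buffer="fzfv" (len 4), cursors c1@0 c2@0 c3@2 c4@2, authorship 2.3.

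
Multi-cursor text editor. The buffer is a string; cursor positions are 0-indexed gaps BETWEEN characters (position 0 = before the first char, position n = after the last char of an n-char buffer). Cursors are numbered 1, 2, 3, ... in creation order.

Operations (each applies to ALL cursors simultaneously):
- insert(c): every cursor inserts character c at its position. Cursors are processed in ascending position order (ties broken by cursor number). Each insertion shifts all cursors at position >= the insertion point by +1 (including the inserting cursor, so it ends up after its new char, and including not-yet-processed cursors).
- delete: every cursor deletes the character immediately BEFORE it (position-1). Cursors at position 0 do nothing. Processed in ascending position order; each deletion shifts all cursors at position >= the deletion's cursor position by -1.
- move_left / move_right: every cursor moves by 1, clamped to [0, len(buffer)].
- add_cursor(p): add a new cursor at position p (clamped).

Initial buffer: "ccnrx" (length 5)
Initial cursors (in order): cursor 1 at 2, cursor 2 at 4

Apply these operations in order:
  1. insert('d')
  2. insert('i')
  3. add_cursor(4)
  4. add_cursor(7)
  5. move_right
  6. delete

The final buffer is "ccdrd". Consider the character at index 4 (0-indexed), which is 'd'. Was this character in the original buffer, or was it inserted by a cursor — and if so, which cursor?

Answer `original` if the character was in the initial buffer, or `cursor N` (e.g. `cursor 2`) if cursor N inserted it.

Answer: cursor 2

Derivation:
After op 1 (insert('d')): buffer="ccdnrdx" (len 7), cursors c1@3 c2@6, authorship ..1..2.
After op 2 (insert('i')): buffer="ccdinrdix" (len 9), cursors c1@4 c2@8, authorship ..11..22.
After op 3 (add_cursor(4)): buffer="ccdinrdix" (len 9), cursors c1@4 c3@4 c2@8, authorship ..11..22.
After op 4 (add_cursor(7)): buffer="ccdinrdix" (len 9), cursors c1@4 c3@4 c4@7 c2@8, authorship ..11..22.
After op 5 (move_right): buffer="ccdinrdix" (len 9), cursors c1@5 c3@5 c4@8 c2@9, authorship ..11..22.
After op 6 (delete): buffer="ccdrd" (len 5), cursors c1@3 c3@3 c2@5 c4@5, authorship ..1.2
Authorship (.=original, N=cursor N): . . 1 . 2
Index 4: author = 2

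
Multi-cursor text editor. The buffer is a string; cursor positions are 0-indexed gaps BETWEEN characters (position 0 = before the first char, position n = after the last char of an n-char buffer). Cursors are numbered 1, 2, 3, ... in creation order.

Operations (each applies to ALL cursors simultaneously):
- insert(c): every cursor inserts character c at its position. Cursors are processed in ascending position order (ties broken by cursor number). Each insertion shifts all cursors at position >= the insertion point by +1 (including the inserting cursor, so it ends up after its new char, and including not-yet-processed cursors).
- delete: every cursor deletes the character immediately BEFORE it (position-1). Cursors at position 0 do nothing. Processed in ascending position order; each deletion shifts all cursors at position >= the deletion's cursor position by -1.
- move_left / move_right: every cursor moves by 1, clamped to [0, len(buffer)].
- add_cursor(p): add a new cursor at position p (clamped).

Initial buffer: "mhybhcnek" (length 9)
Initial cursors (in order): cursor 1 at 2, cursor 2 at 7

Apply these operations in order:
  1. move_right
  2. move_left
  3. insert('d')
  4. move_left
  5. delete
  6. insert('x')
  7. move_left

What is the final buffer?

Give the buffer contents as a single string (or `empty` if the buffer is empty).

After op 1 (move_right): buffer="mhybhcnek" (len 9), cursors c1@3 c2@8, authorship .........
After op 2 (move_left): buffer="mhybhcnek" (len 9), cursors c1@2 c2@7, authorship .........
After op 3 (insert('d')): buffer="mhdybhcndek" (len 11), cursors c1@3 c2@9, authorship ..1.....2..
After op 4 (move_left): buffer="mhdybhcndek" (len 11), cursors c1@2 c2@8, authorship ..1.....2..
After op 5 (delete): buffer="mdybhcdek" (len 9), cursors c1@1 c2@6, authorship .1....2..
After op 6 (insert('x')): buffer="mxdybhcxdek" (len 11), cursors c1@2 c2@8, authorship .11....22..
After op 7 (move_left): buffer="mxdybhcxdek" (len 11), cursors c1@1 c2@7, authorship .11....22..

Answer: mxdybhcxdek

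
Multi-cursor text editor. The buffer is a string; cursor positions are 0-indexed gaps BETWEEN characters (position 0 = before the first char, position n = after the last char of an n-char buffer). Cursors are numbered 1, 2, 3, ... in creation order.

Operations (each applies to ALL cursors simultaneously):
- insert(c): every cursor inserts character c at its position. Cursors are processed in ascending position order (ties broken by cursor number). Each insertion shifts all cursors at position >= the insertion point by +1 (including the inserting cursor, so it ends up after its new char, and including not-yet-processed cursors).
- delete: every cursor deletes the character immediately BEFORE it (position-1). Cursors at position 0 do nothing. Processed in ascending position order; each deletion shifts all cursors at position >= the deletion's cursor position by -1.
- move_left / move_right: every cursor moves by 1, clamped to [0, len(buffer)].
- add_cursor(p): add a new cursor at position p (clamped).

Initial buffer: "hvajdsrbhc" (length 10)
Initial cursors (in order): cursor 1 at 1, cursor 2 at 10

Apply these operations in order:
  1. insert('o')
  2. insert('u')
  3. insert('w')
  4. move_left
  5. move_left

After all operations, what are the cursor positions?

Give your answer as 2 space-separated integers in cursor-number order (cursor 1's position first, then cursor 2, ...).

Answer: 2 14

Derivation:
After op 1 (insert('o')): buffer="hovajdsrbhco" (len 12), cursors c1@2 c2@12, authorship .1.........2
After op 2 (insert('u')): buffer="houvajdsrbhcou" (len 14), cursors c1@3 c2@14, authorship .11.........22
After op 3 (insert('w')): buffer="houwvajdsrbhcouw" (len 16), cursors c1@4 c2@16, authorship .111.........222
After op 4 (move_left): buffer="houwvajdsrbhcouw" (len 16), cursors c1@3 c2@15, authorship .111.........222
After op 5 (move_left): buffer="houwvajdsrbhcouw" (len 16), cursors c1@2 c2@14, authorship .111.........222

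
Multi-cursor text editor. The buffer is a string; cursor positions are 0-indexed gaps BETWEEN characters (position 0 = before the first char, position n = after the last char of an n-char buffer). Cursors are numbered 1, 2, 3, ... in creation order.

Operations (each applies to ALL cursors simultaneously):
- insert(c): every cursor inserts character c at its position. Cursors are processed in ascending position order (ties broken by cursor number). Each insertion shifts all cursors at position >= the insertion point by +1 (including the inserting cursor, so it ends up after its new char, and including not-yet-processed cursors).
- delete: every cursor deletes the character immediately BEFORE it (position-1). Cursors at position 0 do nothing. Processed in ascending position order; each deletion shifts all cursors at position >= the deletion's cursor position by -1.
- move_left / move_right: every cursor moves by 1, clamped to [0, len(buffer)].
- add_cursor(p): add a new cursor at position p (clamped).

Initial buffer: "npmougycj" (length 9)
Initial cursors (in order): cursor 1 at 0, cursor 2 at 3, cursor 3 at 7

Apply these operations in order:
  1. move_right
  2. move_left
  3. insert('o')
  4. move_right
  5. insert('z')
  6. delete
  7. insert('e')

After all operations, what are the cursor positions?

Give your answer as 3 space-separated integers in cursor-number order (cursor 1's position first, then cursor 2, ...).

Answer: 3 8 14

Derivation:
After op 1 (move_right): buffer="npmougycj" (len 9), cursors c1@1 c2@4 c3@8, authorship .........
After op 2 (move_left): buffer="npmougycj" (len 9), cursors c1@0 c2@3 c3@7, authorship .........
After op 3 (insert('o')): buffer="onpmoougyocj" (len 12), cursors c1@1 c2@5 c3@10, authorship 1...2....3..
After op 4 (move_right): buffer="onpmoougyocj" (len 12), cursors c1@2 c2@6 c3@11, authorship 1...2....3..
After op 5 (insert('z')): buffer="onzpmoozugyoczj" (len 15), cursors c1@3 c2@8 c3@14, authorship 1.1..2.2...3.3.
After op 6 (delete): buffer="onpmoougyocj" (len 12), cursors c1@2 c2@6 c3@11, authorship 1...2....3..
After op 7 (insert('e')): buffer="onepmooeugyocej" (len 15), cursors c1@3 c2@8 c3@14, authorship 1.1..2.2...3.3.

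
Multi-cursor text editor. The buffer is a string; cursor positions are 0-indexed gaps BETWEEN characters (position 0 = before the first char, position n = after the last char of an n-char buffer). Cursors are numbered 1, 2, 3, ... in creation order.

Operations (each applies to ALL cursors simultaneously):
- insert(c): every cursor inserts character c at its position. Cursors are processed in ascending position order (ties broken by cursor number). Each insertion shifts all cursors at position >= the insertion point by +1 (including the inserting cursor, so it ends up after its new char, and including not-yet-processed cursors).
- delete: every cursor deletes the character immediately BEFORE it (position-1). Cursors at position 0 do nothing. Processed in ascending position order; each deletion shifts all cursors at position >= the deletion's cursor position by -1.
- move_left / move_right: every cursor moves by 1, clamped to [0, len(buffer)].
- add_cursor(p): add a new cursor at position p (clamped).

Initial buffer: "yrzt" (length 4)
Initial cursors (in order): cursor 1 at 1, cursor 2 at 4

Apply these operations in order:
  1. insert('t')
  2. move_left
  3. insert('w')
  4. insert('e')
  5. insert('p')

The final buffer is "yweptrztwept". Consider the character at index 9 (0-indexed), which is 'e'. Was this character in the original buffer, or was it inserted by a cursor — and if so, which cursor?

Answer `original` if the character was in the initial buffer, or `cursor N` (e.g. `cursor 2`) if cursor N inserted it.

Answer: cursor 2

Derivation:
After op 1 (insert('t')): buffer="ytrztt" (len 6), cursors c1@2 c2@6, authorship .1...2
After op 2 (move_left): buffer="ytrztt" (len 6), cursors c1@1 c2@5, authorship .1...2
After op 3 (insert('w')): buffer="ywtrztwt" (len 8), cursors c1@2 c2@7, authorship .11...22
After op 4 (insert('e')): buffer="ywetrztwet" (len 10), cursors c1@3 c2@9, authorship .111...222
After op 5 (insert('p')): buffer="yweptrztwept" (len 12), cursors c1@4 c2@11, authorship .1111...2222
Authorship (.=original, N=cursor N): . 1 1 1 1 . . . 2 2 2 2
Index 9: author = 2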